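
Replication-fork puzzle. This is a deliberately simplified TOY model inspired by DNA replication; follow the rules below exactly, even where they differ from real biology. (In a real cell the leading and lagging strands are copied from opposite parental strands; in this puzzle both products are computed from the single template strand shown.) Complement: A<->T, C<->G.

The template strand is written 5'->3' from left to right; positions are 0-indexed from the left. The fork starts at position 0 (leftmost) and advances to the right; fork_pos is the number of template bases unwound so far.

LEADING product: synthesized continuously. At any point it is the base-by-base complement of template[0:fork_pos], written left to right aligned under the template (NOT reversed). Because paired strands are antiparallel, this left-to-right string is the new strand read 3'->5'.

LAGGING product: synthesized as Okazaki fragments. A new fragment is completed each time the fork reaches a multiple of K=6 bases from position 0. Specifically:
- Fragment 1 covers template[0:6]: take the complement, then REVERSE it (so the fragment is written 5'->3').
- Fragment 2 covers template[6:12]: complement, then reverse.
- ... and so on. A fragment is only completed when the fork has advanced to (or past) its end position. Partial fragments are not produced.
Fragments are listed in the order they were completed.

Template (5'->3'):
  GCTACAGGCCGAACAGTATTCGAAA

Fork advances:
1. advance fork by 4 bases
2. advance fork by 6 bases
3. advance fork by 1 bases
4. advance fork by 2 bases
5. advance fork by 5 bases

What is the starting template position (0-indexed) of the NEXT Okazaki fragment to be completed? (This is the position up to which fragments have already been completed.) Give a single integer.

Step 1: advance 4 -> fork_pos = 0 + 4 = 4. Next multiple of 6 is 6 (not reached); still 0 fragment(s).
Step 2: advance 6 -> fork_pos = 4 + 6 = 10. Reached multiple(s) of 6: 6 -> fragment 1 completed (1 total).
Step 3: advance 1 -> fork_pos = 10 + 1 = 11. Next multiple of 6 is 12 (not reached); still 1 fragment(s).
Step 4: advance 2 -> fork_pos = 11 + 2 = 13. Reached multiple(s) of 6: 12 -> fragment 2 completed (2 total).
Step 5: advance 5 -> fork_pos = 13 + 5 = 18. Reached multiple(s) of 6: 18 -> fragment 3 completed (3 total).
3 fragment(s) completed, covering template[0:18] (3 x 6 = 18). The next fragment, fragment 4, covers template[18:24], so it starts at position 18.

Answer: 18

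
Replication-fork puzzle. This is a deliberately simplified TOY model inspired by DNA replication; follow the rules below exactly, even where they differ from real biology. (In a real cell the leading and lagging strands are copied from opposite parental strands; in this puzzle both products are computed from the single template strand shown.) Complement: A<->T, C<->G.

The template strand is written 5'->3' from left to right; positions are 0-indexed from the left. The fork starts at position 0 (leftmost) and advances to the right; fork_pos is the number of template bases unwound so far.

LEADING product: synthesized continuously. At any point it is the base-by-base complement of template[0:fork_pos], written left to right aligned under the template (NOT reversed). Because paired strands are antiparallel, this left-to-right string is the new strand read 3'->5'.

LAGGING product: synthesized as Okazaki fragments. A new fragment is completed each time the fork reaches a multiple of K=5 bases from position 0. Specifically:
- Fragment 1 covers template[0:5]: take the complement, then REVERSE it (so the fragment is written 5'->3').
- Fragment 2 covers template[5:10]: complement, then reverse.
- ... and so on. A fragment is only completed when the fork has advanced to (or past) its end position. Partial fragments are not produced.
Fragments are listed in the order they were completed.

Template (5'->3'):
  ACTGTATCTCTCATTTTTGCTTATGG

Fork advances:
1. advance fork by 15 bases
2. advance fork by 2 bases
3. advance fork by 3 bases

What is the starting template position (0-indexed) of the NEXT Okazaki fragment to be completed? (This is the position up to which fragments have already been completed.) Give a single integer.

Step 1: advance 15 -> fork_pos = 0 + 15 = 15. Reached multiple(s) of 5: 5, 10, 15 -> fragments 1-3 completed (3 total).
Step 2: advance 2 -> fork_pos = 15 + 2 = 17. Next multiple of 5 is 20 (not reached); still 3 fragment(s).
Step 3: advance 3 -> fork_pos = 17 + 3 = 20. Reached multiple(s) of 5: 20 -> fragment 4 completed (4 total).
4 fragment(s) completed, covering template[0:20] (4 x 5 = 20). The next fragment, fragment 5, covers template[20:25], so it starts at position 20.

Answer: 20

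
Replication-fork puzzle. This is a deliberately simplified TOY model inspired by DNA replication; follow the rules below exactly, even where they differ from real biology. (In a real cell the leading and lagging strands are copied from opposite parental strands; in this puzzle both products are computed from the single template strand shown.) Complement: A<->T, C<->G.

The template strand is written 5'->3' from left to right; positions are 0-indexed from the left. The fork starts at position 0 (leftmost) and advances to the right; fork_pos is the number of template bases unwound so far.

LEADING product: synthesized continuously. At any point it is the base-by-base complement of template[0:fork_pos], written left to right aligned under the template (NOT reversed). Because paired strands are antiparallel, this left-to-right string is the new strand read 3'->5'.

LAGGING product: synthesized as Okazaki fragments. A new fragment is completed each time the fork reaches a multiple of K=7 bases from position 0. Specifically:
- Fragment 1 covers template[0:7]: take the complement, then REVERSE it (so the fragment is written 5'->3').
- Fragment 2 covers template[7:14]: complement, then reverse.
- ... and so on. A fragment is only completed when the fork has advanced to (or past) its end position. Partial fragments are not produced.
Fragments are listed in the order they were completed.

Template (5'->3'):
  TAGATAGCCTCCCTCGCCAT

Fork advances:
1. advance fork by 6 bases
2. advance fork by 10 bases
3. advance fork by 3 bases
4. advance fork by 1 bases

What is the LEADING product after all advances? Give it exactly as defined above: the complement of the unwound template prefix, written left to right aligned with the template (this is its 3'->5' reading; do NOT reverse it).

Step 1: advance 6 -> fork_pos = 0 + 6 = 6.
Step 2: advance 10 -> fork_pos = 6 + 10 = 16.
Step 3: advance 3 -> fork_pos = 16 + 3 = 19.
Step 4: advance 1 -> fork_pos = 19 + 1 = 20.
Unwound prefix: template[0:20] = TAGATAGCCTCCCTCGCCAT
Complement it base by base (A<->T, C<->G), keeping left-to-right order:
  [0:5] TAGAT -> ATCTA
  [5:10] AGCCT -> TCGGA
  [10:15] CCCTC -> GGGAG
  [15:20] GCCAT -> CGGTA
Concatenate: ATCTATCGGAGGGAGCGGTA (length 20; written aligned with the template, i.e. 3'->5').

Answer: ATCTATCGGAGGGAGCGGTA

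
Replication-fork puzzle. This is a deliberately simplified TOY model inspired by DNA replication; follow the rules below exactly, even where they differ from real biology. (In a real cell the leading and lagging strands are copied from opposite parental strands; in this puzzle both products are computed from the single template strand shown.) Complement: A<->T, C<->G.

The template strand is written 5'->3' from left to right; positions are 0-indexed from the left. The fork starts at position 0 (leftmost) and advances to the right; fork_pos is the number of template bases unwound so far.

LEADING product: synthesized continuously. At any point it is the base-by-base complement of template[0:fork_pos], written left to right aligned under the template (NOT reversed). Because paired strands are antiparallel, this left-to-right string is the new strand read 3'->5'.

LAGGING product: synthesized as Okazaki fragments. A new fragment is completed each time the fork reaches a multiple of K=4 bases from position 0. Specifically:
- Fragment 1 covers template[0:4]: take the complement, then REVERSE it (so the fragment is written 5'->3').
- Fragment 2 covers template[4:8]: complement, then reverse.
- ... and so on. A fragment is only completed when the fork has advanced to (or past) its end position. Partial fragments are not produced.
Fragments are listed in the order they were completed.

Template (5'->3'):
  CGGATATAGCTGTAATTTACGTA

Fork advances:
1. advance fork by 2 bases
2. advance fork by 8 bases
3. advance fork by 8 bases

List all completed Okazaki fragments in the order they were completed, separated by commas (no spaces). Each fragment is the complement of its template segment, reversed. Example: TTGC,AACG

Answer: TCCG,TATA,CAGC,ATTA

Derivation:
Step 1: advance 2 -> fork_pos = 0 + 2 = 2. Next multiple of 4 is 4 (not reached); still 0 fragment(s).
Step 2: advance 8 -> fork_pos = 2 + 8 = 10. Reached multiple(s) of 4: 4, 8 -> fragments 1-2 completed (2 total).
Step 3: advance 8 -> fork_pos = 10 + 8 = 18. Reached multiple(s) of 4: 12, 16 -> fragments 3-4 completed (4 total).
Final fork_pos = 18, so 4 fragment(s) are complete. Build each: template segment -> complement -> reverse.
Fragment 1: template[0:4] = CGGA -> complement GCCT -> reversed TCCG
Fragment 2: template[4:8] = TATA -> complement ATAT -> reversed TATA
Fragment 3: template[8:12] = GCTG -> complement CGAC -> reversed CAGC
Fragment 4: template[12:16] = TAAT -> complement ATTA -> reversed ATTA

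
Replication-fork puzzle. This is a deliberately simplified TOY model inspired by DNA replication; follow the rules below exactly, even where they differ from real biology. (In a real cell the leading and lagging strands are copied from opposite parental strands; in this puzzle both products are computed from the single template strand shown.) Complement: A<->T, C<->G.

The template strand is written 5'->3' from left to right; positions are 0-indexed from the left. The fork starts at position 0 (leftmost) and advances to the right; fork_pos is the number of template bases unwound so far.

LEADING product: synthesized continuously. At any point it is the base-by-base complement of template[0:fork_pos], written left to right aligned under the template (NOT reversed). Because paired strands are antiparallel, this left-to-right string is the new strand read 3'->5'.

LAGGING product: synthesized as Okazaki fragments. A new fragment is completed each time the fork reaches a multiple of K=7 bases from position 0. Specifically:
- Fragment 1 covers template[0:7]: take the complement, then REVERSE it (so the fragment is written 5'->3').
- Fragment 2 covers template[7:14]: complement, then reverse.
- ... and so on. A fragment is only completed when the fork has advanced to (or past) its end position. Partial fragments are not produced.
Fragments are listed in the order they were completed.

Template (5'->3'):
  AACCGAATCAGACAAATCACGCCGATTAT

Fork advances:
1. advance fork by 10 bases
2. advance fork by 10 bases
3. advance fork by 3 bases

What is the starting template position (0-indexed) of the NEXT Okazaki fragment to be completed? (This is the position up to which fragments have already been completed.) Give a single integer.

Step 1: advance 10 -> fork_pos = 0 + 10 = 10. Reached multiple(s) of 7: 7 -> fragment 1 completed (1 total).
Step 2: advance 10 -> fork_pos = 10 + 10 = 20. Reached multiple(s) of 7: 14 -> fragment 2 completed (2 total).
Step 3: advance 3 -> fork_pos = 20 + 3 = 23. Reached multiple(s) of 7: 21 -> fragment 3 completed (3 total).
3 fragment(s) completed, covering template[0:21] (3 x 7 = 21). The next fragment, fragment 4, covers template[21:28], so it starts at position 21.

Answer: 21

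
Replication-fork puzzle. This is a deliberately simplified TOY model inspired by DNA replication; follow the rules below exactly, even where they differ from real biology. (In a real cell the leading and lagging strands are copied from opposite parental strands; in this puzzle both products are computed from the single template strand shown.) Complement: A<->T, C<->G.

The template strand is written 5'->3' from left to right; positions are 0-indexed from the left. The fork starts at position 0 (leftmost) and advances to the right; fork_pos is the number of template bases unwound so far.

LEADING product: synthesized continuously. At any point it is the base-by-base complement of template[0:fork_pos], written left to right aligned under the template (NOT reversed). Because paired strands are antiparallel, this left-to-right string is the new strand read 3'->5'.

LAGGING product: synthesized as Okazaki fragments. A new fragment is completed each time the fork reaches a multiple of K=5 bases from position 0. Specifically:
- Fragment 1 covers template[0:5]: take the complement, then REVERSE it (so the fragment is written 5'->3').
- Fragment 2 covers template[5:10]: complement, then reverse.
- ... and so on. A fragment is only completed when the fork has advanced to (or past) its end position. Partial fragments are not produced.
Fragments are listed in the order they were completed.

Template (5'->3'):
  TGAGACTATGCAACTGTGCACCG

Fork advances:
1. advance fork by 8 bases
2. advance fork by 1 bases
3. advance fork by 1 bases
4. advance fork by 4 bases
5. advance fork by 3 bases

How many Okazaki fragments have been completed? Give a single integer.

Answer: 3

Derivation:
Step 1: advance 8 -> fork_pos = 0 + 8 = 8. Reached multiple(s) of 5: 5 -> fragment 1 completed (1 total).
Step 2: advance 1 -> fork_pos = 8 + 1 = 9. Next multiple of 5 is 10 (not reached); still 1 fragment(s).
Step 3: advance 1 -> fork_pos = 9 + 1 = 10. Reached multiple(s) of 5: 10 -> fragment 2 completed (2 total).
Step 4: advance 4 -> fork_pos = 10 + 4 = 14. Next multiple of 5 is 15 (not reached); still 2 fragment(s).
Step 5: advance 3 -> fork_pos = 14 + 3 = 17. Reached multiple(s) of 5: 15 -> fragment 3 completed (3 total).
Check: final fork_pos = 17; the multiples of 5 that are <= 17 are 5..15 -> 17 // 5 = 3 completed fragment(s).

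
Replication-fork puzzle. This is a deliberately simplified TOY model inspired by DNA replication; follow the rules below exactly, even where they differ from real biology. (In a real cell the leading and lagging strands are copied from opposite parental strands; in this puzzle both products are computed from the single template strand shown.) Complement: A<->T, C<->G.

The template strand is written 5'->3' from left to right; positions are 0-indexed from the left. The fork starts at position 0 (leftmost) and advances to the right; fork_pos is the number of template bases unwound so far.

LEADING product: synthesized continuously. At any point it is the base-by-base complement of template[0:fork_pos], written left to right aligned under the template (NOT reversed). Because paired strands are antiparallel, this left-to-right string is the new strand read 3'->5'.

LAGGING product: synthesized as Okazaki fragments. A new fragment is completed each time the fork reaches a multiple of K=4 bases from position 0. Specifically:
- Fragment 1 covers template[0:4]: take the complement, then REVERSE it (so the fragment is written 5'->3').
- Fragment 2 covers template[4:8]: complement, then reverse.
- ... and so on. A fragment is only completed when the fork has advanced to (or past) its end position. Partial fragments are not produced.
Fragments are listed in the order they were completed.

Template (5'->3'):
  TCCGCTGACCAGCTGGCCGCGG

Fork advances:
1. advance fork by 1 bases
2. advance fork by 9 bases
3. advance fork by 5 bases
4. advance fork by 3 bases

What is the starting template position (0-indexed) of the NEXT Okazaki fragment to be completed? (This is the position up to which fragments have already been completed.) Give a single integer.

Answer: 16

Derivation:
Step 1: advance 1 -> fork_pos = 0 + 1 = 1. Next multiple of 4 is 4 (not reached); still 0 fragment(s).
Step 2: advance 9 -> fork_pos = 1 + 9 = 10. Reached multiple(s) of 4: 4, 8 -> fragments 1-2 completed (2 total).
Step 3: advance 5 -> fork_pos = 10 + 5 = 15. Reached multiple(s) of 4: 12 -> fragment 3 completed (3 total).
Step 4: advance 3 -> fork_pos = 15 + 3 = 18. Reached multiple(s) of 4: 16 -> fragment 4 completed (4 total).
4 fragment(s) completed, covering template[0:16] (4 x 4 = 16). The next fragment, fragment 5, covers template[16:20], so it starts at position 16.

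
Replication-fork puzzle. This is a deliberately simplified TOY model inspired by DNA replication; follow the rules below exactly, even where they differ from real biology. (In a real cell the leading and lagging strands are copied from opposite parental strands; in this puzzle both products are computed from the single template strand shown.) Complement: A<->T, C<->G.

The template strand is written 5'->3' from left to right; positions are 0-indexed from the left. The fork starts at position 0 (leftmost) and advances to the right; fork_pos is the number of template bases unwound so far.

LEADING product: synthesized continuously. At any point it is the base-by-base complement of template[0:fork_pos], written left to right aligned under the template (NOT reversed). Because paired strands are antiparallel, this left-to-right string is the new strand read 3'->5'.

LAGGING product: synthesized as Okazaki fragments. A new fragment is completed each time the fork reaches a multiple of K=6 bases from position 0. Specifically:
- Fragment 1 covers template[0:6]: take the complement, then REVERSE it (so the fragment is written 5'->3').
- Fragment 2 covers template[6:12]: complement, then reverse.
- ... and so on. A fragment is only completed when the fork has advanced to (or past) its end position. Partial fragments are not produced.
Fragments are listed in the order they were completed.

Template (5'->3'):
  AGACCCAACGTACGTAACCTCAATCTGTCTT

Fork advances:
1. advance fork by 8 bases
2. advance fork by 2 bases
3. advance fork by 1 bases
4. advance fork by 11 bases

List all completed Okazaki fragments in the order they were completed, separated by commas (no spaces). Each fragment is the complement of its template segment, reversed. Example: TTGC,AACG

Answer: GGGTCT,TACGTT,GTTACG

Derivation:
Step 1: advance 8 -> fork_pos = 0 + 8 = 8. Reached multiple(s) of 6: 6 -> fragment 1 completed (1 total).
Step 2: advance 2 -> fork_pos = 8 + 2 = 10. Next multiple of 6 is 12 (not reached); still 1 fragment(s).
Step 3: advance 1 -> fork_pos = 10 + 1 = 11. Next multiple of 6 is 12 (not reached); still 1 fragment(s).
Step 4: advance 11 -> fork_pos = 11 + 11 = 22. Reached multiple(s) of 6: 12, 18 -> fragments 2-3 completed (3 total).
Final fork_pos = 22, so 3 fragment(s) are complete. Build each: template segment -> complement -> reverse.
Fragment 1: template[0:6] = AGACCC -> complement TCTGGG -> reversed GGGTCT
Fragment 2: template[6:12] = AACGTA -> complement TTGCAT -> reversed TACGTT
Fragment 3: template[12:18] = CGTAAC -> complement GCATTG -> reversed GTTACG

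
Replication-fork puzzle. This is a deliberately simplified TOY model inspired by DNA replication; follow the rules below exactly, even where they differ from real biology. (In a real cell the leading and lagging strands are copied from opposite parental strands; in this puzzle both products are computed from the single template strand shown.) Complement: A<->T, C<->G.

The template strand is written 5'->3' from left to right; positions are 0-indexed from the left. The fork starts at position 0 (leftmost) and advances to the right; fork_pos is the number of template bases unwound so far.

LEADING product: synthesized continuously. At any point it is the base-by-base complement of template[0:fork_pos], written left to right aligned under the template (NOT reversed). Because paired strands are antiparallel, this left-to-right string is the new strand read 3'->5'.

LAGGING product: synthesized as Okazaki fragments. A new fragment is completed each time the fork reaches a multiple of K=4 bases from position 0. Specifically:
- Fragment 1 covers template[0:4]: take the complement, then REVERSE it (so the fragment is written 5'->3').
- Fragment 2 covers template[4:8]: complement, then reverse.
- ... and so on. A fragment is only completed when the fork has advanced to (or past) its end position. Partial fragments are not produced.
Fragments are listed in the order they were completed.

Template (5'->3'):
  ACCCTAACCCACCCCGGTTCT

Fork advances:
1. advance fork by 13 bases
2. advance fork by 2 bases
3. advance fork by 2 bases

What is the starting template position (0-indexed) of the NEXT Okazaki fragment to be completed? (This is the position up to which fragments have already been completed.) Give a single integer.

Answer: 16

Derivation:
Step 1: advance 13 -> fork_pos = 0 + 13 = 13. Reached multiple(s) of 4: 4, 8, 12 -> fragments 1-3 completed (3 total).
Step 2: advance 2 -> fork_pos = 13 + 2 = 15. Next multiple of 4 is 16 (not reached); still 3 fragment(s).
Step 3: advance 2 -> fork_pos = 15 + 2 = 17. Reached multiple(s) of 4: 16 -> fragment 4 completed (4 total).
4 fragment(s) completed, covering template[0:16] (4 x 4 = 16). The next fragment, fragment 5, covers template[16:20], so it starts at position 16.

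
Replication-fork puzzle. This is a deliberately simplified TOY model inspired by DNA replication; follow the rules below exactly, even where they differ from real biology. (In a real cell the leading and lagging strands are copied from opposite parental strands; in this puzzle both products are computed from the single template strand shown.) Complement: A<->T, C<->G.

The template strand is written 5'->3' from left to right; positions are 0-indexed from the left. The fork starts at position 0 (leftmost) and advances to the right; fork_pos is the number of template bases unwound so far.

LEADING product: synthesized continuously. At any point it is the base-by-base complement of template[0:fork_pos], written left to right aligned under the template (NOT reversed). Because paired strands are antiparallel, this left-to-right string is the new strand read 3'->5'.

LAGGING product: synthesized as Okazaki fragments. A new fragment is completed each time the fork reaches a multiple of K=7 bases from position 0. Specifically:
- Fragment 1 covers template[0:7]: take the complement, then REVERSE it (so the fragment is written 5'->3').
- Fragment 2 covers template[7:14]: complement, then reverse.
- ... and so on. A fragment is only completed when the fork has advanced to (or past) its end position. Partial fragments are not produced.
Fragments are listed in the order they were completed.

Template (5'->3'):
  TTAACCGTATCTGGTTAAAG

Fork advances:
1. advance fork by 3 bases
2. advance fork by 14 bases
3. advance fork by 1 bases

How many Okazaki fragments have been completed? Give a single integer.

Step 1: advance 3 -> fork_pos = 0 + 3 = 3. Next multiple of 7 is 7 (not reached); still 0 fragment(s).
Step 2: advance 14 -> fork_pos = 3 + 14 = 17. Reached multiple(s) of 7: 7, 14 -> fragments 1-2 completed (2 total).
Step 3: advance 1 -> fork_pos = 17 + 1 = 18. Next multiple of 7 is 21 (not reached); still 2 fragment(s).
Check: final fork_pos = 18; the multiples of 7 that are <= 18 are 7..14 -> 18 // 7 = 2 completed fragment(s).

Answer: 2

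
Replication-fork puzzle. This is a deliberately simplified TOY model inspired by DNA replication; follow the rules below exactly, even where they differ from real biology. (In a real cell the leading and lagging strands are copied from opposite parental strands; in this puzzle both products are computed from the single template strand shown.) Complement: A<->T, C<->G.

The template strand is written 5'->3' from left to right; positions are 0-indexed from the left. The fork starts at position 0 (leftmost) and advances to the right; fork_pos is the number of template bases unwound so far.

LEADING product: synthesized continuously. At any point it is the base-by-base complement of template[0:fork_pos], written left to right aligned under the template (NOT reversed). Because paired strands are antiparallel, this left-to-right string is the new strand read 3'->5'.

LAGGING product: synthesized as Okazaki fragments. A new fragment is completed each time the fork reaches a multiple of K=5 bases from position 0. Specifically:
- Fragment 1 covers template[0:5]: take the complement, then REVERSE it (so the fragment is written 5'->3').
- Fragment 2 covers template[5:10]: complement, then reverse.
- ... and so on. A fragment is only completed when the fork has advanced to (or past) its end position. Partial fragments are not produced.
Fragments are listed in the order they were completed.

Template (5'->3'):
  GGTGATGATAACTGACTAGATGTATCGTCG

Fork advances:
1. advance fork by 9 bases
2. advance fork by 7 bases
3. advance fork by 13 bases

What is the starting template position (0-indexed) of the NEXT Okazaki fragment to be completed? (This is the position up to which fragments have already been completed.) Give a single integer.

Step 1: advance 9 -> fork_pos = 0 + 9 = 9. Reached multiple(s) of 5: 5 -> fragment 1 completed (1 total).
Step 2: advance 7 -> fork_pos = 9 + 7 = 16. Reached multiple(s) of 5: 10, 15 -> fragments 2-3 completed (3 total).
Step 3: advance 13 -> fork_pos = 16 + 13 = 29. Reached multiple(s) of 5: 20, 25 -> fragments 4-5 completed (5 total).
5 fragment(s) completed, covering template[0:25] (5 x 5 = 25). The next fragment, fragment 6, covers template[25:30], so it starts at position 25.

Answer: 25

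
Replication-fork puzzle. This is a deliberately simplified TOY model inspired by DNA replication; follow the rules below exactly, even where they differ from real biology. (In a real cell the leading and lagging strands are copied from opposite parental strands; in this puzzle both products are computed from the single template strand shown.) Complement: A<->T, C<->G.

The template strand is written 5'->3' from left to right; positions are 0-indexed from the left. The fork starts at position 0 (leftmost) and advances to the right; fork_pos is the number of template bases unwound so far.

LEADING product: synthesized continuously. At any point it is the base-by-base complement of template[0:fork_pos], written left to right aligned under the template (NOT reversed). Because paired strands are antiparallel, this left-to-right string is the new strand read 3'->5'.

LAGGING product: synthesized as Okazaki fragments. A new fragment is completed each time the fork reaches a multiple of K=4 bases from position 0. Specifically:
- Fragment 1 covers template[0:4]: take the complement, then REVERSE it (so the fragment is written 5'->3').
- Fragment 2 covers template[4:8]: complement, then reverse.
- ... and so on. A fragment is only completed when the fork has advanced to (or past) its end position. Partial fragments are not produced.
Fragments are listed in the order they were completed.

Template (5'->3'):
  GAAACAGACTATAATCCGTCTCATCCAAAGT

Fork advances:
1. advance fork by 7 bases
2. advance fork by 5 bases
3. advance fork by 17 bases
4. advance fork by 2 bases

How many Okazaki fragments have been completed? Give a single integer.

Answer: 7

Derivation:
Step 1: advance 7 -> fork_pos = 0 + 7 = 7. Reached multiple(s) of 4: 4 -> fragment 1 completed (1 total).
Step 2: advance 5 -> fork_pos = 7 + 5 = 12. Reached multiple(s) of 4: 8, 12 -> fragments 2-3 completed (3 total).
Step 3: advance 17 -> fork_pos = 12 + 17 = 29. Reached multiple(s) of 4: 16, 20, 24, 28 -> fragments 4-7 completed (7 total).
Step 4: advance 2 -> fork_pos = 29 + 2 = 31. Next multiple of 4 is 32 (not reached); still 7 fragment(s).
Check: final fork_pos = 31; the multiples of 4 that are <= 31 are 4..28 -> 31 // 4 = 7 completed fragment(s).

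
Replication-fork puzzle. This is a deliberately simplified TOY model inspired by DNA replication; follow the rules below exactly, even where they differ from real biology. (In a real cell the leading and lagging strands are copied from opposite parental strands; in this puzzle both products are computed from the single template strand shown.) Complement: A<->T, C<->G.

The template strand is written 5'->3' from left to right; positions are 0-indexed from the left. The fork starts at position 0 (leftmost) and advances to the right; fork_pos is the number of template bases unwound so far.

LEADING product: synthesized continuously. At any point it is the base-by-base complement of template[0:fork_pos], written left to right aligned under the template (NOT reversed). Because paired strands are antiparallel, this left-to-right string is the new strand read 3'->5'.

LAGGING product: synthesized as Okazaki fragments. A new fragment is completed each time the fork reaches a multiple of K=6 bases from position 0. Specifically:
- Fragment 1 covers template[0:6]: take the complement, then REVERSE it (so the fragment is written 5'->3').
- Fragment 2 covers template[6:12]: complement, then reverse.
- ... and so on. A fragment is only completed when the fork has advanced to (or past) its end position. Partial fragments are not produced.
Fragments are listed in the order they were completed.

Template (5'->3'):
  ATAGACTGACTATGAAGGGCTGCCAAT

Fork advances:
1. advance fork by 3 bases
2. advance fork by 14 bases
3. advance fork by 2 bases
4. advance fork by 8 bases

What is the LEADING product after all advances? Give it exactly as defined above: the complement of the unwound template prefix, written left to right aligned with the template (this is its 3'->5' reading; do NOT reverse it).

Answer: TATCTGACTGATACTTCCCGACGGTTA

Derivation:
Step 1: advance 3 -> fork_pos = 0 + 3 = 3.
Step 2: advance 14 -> fork_pos = 3 + 14 = 17.
Step 3: advance 2 -> fork_pos = 17 + 2 = 19.
Step 4: advance 8 -> fork_pos = 19 + 8 = 27.
Unwound prefix: template[0:27] = ATAGACTGACTATGAAGGGCTGCCAAT
Complement it base by base (A<->T, C<->G), keeping left-to-right order:
  [0:5] ATAGA -> TATCT
  [5:10] CTGAC -> GACTG
  [10:15] TATGA -> ATACT
  [15:20] AGGGC -> TCCCG
  [20:25] TGCCA -> ACGGT
  [25:27] AT -> TA
Concatenate: TATCTGACTGATACTTCCCGACGGTTA (length 27; written aligned with the template, i.e. 3'->5').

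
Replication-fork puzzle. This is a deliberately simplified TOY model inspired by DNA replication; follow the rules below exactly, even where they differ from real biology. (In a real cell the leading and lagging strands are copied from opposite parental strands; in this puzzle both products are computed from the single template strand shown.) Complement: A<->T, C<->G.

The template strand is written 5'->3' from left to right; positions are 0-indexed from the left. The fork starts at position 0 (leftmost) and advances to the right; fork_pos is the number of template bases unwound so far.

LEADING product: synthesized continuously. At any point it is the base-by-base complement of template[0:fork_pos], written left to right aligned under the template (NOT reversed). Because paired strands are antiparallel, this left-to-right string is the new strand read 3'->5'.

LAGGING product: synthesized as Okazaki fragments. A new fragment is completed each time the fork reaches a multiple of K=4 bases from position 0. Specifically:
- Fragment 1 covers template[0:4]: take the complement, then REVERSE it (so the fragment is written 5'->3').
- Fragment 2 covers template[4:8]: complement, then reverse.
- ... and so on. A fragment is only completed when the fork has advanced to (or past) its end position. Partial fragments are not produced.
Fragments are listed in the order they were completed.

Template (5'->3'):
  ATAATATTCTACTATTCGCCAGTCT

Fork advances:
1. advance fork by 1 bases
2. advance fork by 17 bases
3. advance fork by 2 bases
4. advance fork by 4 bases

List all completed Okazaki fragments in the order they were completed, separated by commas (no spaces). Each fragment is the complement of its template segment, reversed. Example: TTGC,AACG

Step 1: advance 1 -> fork_pos = 0 + 1 = 1. Next multiple of 4 is 4 (not reached); still 0 fragment(s).
Step 2: advance 17 -> fork_pos = 1 + 17 = 18. Reached multiple(s) of 4: 4, 8, 12, 16 -> fragments 1-4 completed (4 total).
Step 3: advance 2 -> fork_pos = 18 + 2 = 20. Reached multiple(s) of 4: 20 -> fragment 5 completed (5 total).
Step 4: advance 4 -> fork_pos = 20 + 4 = 24. Reached multiple(s) of 4: 24 -> fragment 6 completed (6 total).
Final fork_pos = 24, so 6 fragment(s) are complete. Build each: template segment -> complement -> reverse.
Fragment 1: template[0:4] = ATAA -> complement TATT -> reversed TTAT
Fragment 2: template[4:8] = TATT -> complement ATAA -> reversed AATA
Fragment 3: template[8:12] = CTAC -> complement GATG -> reversed GTAG
Fragment 4: template[12:16] = TATT -> complement ATAA -> reversed AATA
Fragment 5: template[16:20] = CGCC -> complement GCGG -> reversed GGCG
Fragment 6: template[20:24] = AGTC -> complement TCAG -> reversed GACT

Answer: TTAT,AATA,GTAG,AATA,GGCG,GACT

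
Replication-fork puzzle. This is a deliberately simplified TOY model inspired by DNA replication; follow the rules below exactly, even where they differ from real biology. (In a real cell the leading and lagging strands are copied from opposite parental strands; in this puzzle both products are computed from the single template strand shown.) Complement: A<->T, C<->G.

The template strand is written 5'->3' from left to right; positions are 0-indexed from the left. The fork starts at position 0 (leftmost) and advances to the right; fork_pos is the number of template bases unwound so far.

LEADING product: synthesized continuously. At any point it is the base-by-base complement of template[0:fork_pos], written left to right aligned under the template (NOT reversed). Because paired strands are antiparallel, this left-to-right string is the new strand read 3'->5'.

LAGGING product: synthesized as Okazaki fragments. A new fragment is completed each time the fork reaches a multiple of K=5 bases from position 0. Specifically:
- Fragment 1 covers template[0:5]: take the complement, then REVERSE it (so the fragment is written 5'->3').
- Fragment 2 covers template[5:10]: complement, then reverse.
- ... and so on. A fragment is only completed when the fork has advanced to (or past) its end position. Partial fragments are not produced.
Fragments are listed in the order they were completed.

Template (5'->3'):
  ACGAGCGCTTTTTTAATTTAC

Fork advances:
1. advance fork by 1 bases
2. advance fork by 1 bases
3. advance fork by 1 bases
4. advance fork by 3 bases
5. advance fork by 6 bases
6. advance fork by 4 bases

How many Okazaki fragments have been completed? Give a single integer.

Answer: 3

Derivation:
Step 1: advance 1 -> fork_pos = 0 + 1 = 1. Next multiple of 5 is 5 (not reached); still 0 fragment(s).
Step 2: advance 1 -> fork_pos = 1 + 1 = 2. Next multiple of 5 is 5 (not reached); still 0 fragment(s).
Step 3: advance 1 -> fork_pos = 2 + 1 = 3. Next multiple of 5 is 5 (not reached); still 0 fragment(s).
Step 4: advance 3 -> fork_pos = 3 + 3 = 6. Reached multiple(s) of 5: 5 -> fragment 1 completed (1 total).
Step 5: advance 6 -> fork_pos = 6 + 6 = 12. Reached multiple(s) of 5: 10 -> fragment 2 completed (2 total).
Step 6: advance 4 -> fork_pos = 12 + 4 = 16. Reached multiple(s) of 5: 15 -> fragment 3 completed (3 total).
Check: final fork_pos = 16; the multiples of 5 that are <= 16 are 5..15 -> 16 // 5 = 3 completed fragment(s).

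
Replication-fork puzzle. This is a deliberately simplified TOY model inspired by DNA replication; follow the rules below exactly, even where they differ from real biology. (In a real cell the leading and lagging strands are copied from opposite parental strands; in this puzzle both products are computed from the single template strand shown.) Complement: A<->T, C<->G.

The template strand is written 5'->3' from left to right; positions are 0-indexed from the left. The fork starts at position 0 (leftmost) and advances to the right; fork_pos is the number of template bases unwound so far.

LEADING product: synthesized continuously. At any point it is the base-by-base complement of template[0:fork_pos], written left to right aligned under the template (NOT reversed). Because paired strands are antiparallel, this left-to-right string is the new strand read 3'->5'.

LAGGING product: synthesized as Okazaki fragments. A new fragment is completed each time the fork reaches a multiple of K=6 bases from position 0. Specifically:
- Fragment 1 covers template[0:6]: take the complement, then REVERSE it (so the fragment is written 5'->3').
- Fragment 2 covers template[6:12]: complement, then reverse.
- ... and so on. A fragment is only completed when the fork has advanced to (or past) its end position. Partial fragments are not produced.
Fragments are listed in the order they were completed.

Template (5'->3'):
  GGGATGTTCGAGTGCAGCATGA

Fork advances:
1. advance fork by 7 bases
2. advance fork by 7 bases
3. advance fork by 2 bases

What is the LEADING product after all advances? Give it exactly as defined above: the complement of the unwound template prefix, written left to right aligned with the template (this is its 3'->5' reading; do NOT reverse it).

Answer: CCCTACAAGCTCACGT

Derivation:
Step 1: advance 7 -> fork_pos = 0 + 7 = 7.
Step 2: advance 7 -> fork_pos = 7 + 7 = 14.
Step 3: advance 2 -> fork_pos = 14 + 2 = 16.
Unwound prefix: template[0:16] = GGGATGTTCGAGTGCA
Complement it base by base (A<->T, C<->G), keeping left-to-right order:
  [0:5] GGGAT -> CCCTA
  [5:10] GTTCG -> CAAGC
  [10:15] AGTGC -> TCACG
  [15:16] A -> T
Concatenate: CCCTACAAGCTCACGT (length 16; written aligned with the template, i.e. 3'->5').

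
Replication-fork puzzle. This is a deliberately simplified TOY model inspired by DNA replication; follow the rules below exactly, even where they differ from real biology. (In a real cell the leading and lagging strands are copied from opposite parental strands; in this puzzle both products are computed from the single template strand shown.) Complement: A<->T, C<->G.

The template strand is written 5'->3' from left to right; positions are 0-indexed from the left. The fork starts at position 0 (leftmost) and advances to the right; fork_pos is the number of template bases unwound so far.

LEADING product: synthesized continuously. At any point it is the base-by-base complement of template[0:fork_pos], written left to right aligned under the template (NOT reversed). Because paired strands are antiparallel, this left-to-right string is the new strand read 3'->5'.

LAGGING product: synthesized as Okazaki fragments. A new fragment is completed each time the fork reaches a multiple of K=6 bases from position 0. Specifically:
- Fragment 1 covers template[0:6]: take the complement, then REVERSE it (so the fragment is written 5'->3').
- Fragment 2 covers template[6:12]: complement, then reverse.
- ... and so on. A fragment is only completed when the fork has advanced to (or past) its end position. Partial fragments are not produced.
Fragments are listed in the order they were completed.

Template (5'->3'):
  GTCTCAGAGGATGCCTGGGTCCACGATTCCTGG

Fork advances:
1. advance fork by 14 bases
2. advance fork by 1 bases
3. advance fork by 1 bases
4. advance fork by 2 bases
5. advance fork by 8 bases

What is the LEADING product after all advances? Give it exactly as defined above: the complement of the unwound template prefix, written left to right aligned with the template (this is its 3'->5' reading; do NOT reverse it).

Answer: CAGAGTCTCCTACGGACCCAGGTGCT

Derivation:
Step 1: advance 14 -> fork_pos = 0 + 14 = 14.
Step 2: advance 1 -> fork_pos = 14 + 1 = 15.
Step 3: advance 1 -> fork_pos = 15 + 1 = 16.
Step 4: advance 2 -> fork_pos = 16 + 2 = 18.
Step 5: advance 8 -> fork_pos = 18 + 8 = 26.
Unwound prefix: template[0:26] = GTCTCAGAGGATGCCTGGGTCCACGA
Complement it base by base (A<->T, C<->G), keeping left-to-right order:
  [0:5] GTCTC -> CAGAG
  [5:10] AGAGG -> TCTCC
  [10:15] ATGCC -> TACGG
  [15:20] TGGGT -> ACCCA
  [20:25] CCACG -> GGTGC
  [25:26] A -> T
Concatenate: CAGAGTCTCCTACGGACCCAGGTGCT (length 26; written aligned with the template, i.e. 3'->5').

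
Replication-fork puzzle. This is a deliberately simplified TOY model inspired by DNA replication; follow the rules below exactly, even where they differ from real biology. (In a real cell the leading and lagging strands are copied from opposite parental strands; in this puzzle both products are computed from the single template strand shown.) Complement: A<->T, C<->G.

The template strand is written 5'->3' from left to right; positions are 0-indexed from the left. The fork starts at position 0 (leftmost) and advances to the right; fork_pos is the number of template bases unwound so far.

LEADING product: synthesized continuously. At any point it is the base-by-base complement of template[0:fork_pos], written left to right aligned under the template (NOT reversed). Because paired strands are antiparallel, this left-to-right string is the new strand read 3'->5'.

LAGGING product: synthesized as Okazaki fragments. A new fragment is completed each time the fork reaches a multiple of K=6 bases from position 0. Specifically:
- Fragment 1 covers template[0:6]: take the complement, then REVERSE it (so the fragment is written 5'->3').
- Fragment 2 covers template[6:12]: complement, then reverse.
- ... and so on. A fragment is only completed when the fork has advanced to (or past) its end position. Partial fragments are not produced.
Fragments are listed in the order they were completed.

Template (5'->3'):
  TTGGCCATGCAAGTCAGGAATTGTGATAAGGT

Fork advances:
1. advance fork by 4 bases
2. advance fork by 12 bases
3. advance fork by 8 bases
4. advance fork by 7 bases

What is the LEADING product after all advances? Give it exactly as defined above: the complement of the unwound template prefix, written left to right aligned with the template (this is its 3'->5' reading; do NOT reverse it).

Answer: AACCGGTACGTTCAGTCCTTAACACTATTCC

Derivation:
Step 1: advance 4 -> fork_pos = 0 + 4 = 4.
Step 2: advance 12 -> fork_pos = 4 + 12 = 16.
Step 3: advance 8 -> fork_pos = 16 + 8 = 24.
Step 4: advance 7 -> fork_pos = 24 + 7 = 31.
Unwound prefix: template[0:31] = TTGGCCATGCAAGTCAGGAATTGTGATAAGG
Complement it base by base (A<->T, C<->G), keeping left-to-right order:
  [0:5] TTGGC -> AACCG
  [5:10] CATGC -> GTACG
  [10:15] AAGTC -> TTCAG
  [15:20] AGGAA -> TCCTT
  [20:25] TTGTG -> AACAC
  [25:30] ATAAG -> TATTC
  [30:31] G -> C
Concatenate: AACCGGTACGTTCAGTCCTTAACACTATTCC (length 31; written aligned with the template, i.e. 3'->5').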